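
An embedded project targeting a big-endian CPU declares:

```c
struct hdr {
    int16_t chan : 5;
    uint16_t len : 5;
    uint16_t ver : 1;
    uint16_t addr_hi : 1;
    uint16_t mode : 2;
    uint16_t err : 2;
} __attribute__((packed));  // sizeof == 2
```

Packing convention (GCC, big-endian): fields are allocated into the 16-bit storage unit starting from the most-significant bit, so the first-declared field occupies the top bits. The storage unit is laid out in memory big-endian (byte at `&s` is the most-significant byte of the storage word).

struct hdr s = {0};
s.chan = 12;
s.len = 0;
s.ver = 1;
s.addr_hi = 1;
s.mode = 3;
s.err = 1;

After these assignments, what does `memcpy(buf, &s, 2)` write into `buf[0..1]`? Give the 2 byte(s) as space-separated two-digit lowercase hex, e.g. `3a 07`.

chan:5 = 12 → 0xc << 11 → word 0x6000
len:5 = 0 → 0x0 << 6 → word 0x6000
ver:1 = 1 → 0x1 << 5 → word 0x6020
addr_hi:1 = 1 → 0x1 << 4 → word 0x6030
mode:2 = 3 → 0x3 << 2 → word 0x603c
err:2 = 1 → 0x1 << 0 → word 0x603d
word = 0x603d → big-endian bytes:
  [0]=0x60  [1]=0x3d

60 3d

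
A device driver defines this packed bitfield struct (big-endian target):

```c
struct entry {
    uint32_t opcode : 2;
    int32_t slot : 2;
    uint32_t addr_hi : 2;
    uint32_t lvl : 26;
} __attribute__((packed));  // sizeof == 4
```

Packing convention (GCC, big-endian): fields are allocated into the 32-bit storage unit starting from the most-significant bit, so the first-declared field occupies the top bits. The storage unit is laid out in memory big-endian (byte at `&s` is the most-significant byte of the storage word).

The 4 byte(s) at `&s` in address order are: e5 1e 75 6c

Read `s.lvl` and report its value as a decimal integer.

18773356

[0]=0xe5 [1]=0x1e [2]=0x75 [3]=0x6c (big-endian) → word 0xe51e756c
opcode [30+:2] = (word>>30) & 0x3 = 3
slot [28+:2] = (word>>28) & 0x3 = 2
addr_hi [26+:2] = (word>>26) & 0x3 = 1
lvl [0+:26] = (word>>0) & 0x3ffffff = 18773356  ←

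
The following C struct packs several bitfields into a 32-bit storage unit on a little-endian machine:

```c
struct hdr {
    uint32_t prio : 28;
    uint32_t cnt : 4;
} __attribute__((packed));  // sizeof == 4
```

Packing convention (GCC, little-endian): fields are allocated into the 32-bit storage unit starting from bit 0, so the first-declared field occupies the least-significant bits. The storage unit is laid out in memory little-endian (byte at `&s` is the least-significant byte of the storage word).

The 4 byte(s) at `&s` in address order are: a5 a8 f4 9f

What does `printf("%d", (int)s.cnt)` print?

[0]=0xa5 [1]=0xa8 [2]=0xf4 [3]=0x9f (little-endian) → word 0x9ff4a8a5
prio [0+:28] = (word>>0) & 0xfffffff = 267692197
cnt [28+:4] = (word>>28) & 0xf = 9  ←

9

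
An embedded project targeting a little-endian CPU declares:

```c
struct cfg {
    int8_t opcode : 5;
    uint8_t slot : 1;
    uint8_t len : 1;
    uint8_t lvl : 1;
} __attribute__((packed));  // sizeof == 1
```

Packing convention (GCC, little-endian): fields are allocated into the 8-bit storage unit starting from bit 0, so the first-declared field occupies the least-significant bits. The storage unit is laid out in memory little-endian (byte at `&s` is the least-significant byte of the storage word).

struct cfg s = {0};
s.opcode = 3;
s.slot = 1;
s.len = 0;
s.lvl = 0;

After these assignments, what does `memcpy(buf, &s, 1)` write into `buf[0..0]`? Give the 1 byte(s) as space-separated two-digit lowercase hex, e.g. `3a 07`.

23

[0+:5] opcode=3 & 0x1f = 0x3; word=0x03
[5+:1] slot=1 & 0x1 = 0x1; word=0x23
[6+:1] len=0 & 0x1 = 0x0; word=0x23
[7+:1] lvl=0 & 0x1 = 0x0; word=0x23
word = 0x23 → little-endian bytes:
  [0]=0x23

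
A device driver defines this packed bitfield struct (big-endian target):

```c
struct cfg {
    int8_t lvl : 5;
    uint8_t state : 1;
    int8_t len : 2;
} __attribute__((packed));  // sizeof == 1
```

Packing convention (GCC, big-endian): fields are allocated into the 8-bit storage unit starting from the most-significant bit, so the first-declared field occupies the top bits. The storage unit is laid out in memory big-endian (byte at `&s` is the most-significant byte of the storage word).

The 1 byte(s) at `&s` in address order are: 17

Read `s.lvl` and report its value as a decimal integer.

2

[0]=0x17 (big-endian) → word 0x17
lvl [3+:5] = (word>>3) & 0x1f = 2  ←
state [2+:1] = (word>>2) & 0x1 = 1
len [0+:2] = (word>>0) & 0x3 = 3
lvl signed 5b, MSB=0: value = 2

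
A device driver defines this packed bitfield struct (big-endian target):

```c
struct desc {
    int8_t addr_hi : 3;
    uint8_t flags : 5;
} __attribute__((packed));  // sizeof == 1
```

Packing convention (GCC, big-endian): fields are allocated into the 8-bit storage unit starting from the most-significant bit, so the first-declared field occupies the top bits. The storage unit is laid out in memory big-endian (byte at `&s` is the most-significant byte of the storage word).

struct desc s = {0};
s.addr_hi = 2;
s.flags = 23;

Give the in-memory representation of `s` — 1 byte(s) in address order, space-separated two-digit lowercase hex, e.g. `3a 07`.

57

[5+:3] addr_hi=2 & 0x7 = 0x2; word=0x40
[0+:5] flags=23 & 0x1f = 0x17; word=0x57
word = 0x57 → big-endian bytes:
  [0]=0x57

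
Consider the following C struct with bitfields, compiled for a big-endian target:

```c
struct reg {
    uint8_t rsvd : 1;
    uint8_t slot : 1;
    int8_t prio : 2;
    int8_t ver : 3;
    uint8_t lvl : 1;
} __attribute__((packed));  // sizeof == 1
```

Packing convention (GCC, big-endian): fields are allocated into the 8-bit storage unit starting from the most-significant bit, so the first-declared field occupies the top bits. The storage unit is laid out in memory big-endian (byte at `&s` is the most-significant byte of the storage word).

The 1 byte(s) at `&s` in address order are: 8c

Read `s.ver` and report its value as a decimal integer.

-2

[0]=0x8c (big-endian) → word 0x8c
rsvd:1 @ bit 7 → (0x8c>>7)&0x1 = 0x1
slot:1 @ bit 6 → (0x8c>>6)&0x1 = 0x0
prio:2 @ bit 4 → (0x8c>>4)&0x3 = 0x0
ver:3 @ bit 1 → (0x8c>>1)&0x7 = 0x6  ←
lvl:1 @ bit 0 → (0x8c>>0)&0x1 = 0x0
ver signed 3b, MSB=1: 6 - 8 = -2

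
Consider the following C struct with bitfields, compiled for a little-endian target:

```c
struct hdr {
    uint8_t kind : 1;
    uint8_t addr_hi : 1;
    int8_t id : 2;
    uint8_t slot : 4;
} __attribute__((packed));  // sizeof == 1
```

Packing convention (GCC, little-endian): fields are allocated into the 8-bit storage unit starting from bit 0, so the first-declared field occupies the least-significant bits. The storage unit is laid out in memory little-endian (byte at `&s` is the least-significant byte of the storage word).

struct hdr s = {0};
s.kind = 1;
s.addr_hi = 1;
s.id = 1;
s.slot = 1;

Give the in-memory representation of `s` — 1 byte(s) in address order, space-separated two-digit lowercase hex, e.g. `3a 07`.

17

[0+:1] kind=1 & 0x1 = 0x1; word=0x01
[1+:1] addr_hi=1 & 0x1 = 0x1; word=0x03
[2+:2] id=1 & 0x3 = 0x1; word=0x07
[4+:4] slot=1 & 0xf = 0x1; word=0x17
word = 0x17 → little-endian bytes:
  [0]=0x17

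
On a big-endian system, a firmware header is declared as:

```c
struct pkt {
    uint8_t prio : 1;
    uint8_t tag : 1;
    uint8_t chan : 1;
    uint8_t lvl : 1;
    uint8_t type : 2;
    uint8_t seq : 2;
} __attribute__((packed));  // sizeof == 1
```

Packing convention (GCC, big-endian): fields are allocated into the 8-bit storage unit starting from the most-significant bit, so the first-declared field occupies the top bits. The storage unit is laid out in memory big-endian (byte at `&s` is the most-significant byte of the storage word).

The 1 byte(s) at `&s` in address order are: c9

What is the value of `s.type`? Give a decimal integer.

2

[0]=0xc9 (big-endian) → word 0xc9
prio:1 @ bit 7 → (0xc9>>7)&0x1 = 0x1
tag:1 @ bit 6 → (0xc9>>6)&0x1 = 0x1
chan:1 @ bit 5 → (0xc9>>5)&0x1 = 0x0
lvl:1 @ bit 4 → (0xc9>>4)&0x1 = 0x0
type:2 @ bit 2 → (0xc9>>2)&0x3 = 0x2  ←
seq:2 @ bit 0 → (0xc9>>0)&0x3 = 0x1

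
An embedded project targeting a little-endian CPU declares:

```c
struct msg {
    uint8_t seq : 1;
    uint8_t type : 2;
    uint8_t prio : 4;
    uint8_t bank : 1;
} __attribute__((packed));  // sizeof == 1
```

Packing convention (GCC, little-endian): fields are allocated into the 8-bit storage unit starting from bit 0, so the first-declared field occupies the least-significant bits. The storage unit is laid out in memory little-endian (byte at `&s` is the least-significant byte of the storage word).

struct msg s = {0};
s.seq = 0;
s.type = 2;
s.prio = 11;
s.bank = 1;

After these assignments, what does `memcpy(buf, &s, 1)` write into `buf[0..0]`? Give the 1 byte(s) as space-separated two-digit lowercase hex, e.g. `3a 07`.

seq (1b) val=0 bits=0x0 at bit 0: 0x00
type (2b) val=2 bits=0x2 at bit 1: 0x04
prio (4b) val=11 bits=0xb at bit 3: 0x5c
bank (1b) val=1 bits=0x1 at bit 7: 0xdc
word = 0xdc → little-endian bytes:
  [0]=0xdc

dc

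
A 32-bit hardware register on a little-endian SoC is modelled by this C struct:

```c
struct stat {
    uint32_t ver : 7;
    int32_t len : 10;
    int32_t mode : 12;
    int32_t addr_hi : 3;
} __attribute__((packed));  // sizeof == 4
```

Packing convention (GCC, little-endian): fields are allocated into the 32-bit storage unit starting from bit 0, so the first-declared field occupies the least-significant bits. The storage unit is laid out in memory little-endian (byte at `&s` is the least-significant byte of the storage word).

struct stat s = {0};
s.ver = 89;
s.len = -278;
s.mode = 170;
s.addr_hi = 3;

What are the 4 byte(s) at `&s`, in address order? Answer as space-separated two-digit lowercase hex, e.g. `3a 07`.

ver (7b) val=89 bits=0x59 at bit 0: 0x00000059
len (10b) val=-278 bits=0x2ea at bit 7: 0x00017559
mode (12b) val=170 bits=0xaa at bit 17: 0x01557559
addr_hi (3b) val=3 bits=0x3 at bit 29: 0x61557559
word = 0x61557559 → little-endian bytes:
  [0]=0x59  [1]=0x75  [2]=0x55  [3]=0x61

59 75 55 61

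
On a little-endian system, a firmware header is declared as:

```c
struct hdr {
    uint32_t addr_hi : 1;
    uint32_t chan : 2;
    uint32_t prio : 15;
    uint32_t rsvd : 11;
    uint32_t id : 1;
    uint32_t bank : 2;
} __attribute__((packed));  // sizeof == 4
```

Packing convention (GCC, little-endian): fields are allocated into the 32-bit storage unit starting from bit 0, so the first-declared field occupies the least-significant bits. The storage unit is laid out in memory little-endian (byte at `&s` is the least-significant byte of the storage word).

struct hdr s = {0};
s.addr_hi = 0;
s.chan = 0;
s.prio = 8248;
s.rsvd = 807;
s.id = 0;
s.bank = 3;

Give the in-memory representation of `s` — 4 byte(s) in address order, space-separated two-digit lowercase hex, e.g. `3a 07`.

addr_hi:1 = 0 → 0x0 << 0 → word 0x00000000
chan:2 = 0 → 0x0 << 1 → word 0x00000000
prio:15 = 8248 → 0x2038 << 3 → word 0x000101c0
rsvd:11 = 807 → 0x327 << 18 → word 0x0c9d01c0
id:1 = 0 → 0x0 << 29 → word 0x0c9d01c0
bank:2 = 3 → 0x3 << 30 → word 0xcc9d01c0
word = 0xcc9d01c0 → little-endian bytes:
  [0]=0xc0  [1]=0x01  [2]=0x9d  [3]=0xcc

c0 01 9d cc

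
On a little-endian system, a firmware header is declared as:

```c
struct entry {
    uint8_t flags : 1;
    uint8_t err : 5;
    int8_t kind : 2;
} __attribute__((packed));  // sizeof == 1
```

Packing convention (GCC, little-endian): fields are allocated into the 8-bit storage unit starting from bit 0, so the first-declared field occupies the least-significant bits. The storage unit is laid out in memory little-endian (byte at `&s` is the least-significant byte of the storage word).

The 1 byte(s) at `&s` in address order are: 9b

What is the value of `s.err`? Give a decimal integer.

[0]=0x9b (little-endian) → word 0x9b
flags:1 @ bit 0 → (0x9b>>0)&0x1 = 0x1
err:5 @ bit 1 → (0x9b>>1)&0x1f = 0xd  ←
kind:2 @ bit 6 → (0x9b>>6)&0x3 = 0x2

13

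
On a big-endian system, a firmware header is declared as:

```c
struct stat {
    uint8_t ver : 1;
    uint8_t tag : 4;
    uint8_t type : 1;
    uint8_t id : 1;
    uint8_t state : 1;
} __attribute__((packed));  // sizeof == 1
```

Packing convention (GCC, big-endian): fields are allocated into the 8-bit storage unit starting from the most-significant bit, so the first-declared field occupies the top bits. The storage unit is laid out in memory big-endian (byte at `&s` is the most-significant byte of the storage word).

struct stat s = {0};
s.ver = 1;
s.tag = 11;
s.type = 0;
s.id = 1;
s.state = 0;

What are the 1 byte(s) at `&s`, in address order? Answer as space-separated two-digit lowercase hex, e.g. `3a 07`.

da

ver (1b) val=1 bits=0x1 at bit 7: 0x80
tag (4b) val=11 bits=0xb at bit 3: 0xd8
type (1b) val=0 bits=0x0 at bit 2: 0xd8
id (1b) val=1 bits=0x1 at bit 1: 0xda
state (1b) val=0 bits=0x0 at bit 0: 0xda
word = 0xda → big-endian bytes:
  [0]=0xda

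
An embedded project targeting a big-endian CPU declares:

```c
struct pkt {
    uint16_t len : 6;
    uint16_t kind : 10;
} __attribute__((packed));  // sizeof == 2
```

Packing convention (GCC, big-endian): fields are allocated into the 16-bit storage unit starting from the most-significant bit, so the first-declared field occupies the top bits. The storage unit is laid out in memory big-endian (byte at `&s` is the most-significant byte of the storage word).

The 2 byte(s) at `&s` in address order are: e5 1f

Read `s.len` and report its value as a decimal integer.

[0]=0xe5 [1]=0x1f (big-endian) → word 0xe51f
len [10+:6] = (word>>10) & 0x3f = 57  ←
kind [0+:10] = (word>>0) & 0x3ff = 287

57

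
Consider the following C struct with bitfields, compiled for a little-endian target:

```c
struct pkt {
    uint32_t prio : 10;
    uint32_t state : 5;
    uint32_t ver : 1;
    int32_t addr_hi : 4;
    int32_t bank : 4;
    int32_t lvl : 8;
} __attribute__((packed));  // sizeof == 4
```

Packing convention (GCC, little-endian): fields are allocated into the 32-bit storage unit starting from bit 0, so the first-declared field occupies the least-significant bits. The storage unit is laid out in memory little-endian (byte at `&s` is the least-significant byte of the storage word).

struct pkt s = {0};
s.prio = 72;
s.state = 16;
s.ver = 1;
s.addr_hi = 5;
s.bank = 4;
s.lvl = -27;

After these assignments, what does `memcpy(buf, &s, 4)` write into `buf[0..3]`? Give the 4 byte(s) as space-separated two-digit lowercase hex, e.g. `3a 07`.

[0+:10] prio=72 & 0x3ff = 0x48; word=0x00000048
[10+:5] state=16 & 0x1f = 0x10; word=0x00004048
[15+:1] ver=1 & 0x1 = 0x1; word=0x0000c048
[16+:4] addr_hi=5 & 0xf = 0x5; word=0x0005c048
[20+:4] bank=4 & 0xf = 0x4; word=0x0045c048
[24+:8] lvl=-27 & 0xff = 0xe5; word=0xe545c048
word = 0xe545c048 → little-endian bytes:
  [0]=0x48  [1]=0xc0  [2]=0x45  [3]=0xe5

48 c0 45 e5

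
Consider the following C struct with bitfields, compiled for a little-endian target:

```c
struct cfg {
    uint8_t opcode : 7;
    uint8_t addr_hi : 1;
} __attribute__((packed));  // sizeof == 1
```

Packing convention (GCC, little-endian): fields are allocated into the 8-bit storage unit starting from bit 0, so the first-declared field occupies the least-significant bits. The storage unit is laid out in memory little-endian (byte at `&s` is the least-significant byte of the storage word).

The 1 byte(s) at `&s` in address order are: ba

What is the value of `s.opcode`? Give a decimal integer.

58

[0]=0xba (little-endian) → word 0xba
opcode [0+:7] = (word>>0) & 0x7f = 58  ←
addr_hi [7+:1] = (word>>7) & 0x1 = 1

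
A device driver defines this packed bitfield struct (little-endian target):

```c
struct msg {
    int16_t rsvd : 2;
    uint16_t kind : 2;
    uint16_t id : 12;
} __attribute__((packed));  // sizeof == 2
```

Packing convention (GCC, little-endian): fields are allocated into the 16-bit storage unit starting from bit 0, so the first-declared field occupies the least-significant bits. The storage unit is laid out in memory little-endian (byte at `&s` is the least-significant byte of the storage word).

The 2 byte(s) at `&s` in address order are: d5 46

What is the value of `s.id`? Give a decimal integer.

[0]=0xd5 [1]=0x46 (little-endian) → word 0x46d5
rsvd:2 @ bit 0 → (0x46d5>>0)&0x3 = 0x1
kind:2 @ bit 2 → (0x46d5>>2)&0x3 = 0x1
id:12 @ bit 4 → (0x46d5>>4)&0xfff = 0x46d  ←

1133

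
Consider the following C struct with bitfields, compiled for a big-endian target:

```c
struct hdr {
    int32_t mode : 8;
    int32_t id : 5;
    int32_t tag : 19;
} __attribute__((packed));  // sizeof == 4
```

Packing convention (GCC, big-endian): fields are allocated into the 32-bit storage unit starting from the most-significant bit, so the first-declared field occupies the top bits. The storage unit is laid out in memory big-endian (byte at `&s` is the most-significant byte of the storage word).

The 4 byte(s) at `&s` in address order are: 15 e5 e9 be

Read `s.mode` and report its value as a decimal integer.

21

[0]=0x15 [1]=0xe5 [2]=0xe9 [3]=0xbe (big-endian) → word 0x15e5e9be
mode [24+:8] = (word>>24) & 0xff = 21  ←
id [19+:5] = (word>>19) & 0x1f = 28
tag [0+:19] = (word>>0) & 0x7ffff = 387518
mode signed 8b, MSB=0: value = 21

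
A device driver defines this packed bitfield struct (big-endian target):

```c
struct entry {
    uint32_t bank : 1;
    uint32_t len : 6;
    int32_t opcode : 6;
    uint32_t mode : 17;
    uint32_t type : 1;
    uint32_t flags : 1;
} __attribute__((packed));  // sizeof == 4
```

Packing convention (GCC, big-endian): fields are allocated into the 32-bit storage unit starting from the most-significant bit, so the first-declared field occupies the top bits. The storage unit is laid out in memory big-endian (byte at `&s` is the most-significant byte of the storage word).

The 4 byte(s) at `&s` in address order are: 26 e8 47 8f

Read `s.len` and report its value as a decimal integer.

19

[0]=0x26 [1]=0xe8 [2]=0x47 [3]=0x8f (big-endian) → word 0x26e8478f
bank:1 @ bit 31 → (0x26e8478f>>31)&0x1 = 0x0
len:6 @ bit 25 → (0x26e8478f>>25)&0x3f = 0x13  ←
opcode:6 @ bit 19 → (0x26e8478f>>19)&0x3f = 0x1d
mode:17 @ bit 2 → (0x26e8478f>>2)&0x1ffff = 0x11e3
type:1 @ bit 1 → (0x26e8478f>>1)&0x1 = 0x1
flags:1 @ bit 0 → (0x26e8478f>>0)&0x1 = 0x1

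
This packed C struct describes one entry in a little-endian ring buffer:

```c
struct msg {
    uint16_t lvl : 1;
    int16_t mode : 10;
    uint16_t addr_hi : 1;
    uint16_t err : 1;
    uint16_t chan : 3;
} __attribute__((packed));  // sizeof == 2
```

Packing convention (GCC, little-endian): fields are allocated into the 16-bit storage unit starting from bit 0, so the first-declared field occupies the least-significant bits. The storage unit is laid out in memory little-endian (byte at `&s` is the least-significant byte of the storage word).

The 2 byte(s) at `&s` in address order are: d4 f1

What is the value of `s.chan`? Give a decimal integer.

7

[0]=0xd4 [1]=0xf1 (little-endian) → word 0xf1d4
lvl [0+:1] = (word>>0) & 0x1 = 0
mode [1+:10] = (word>>1) & 0x3ff = 234
addr_hi [11+:1] = (word>>11) & 0x1 = 0
err [12+:1] = (word>>12) & 0x1 = 1
chan [13+:3] = (word>>13) & 0x7 = 7  ←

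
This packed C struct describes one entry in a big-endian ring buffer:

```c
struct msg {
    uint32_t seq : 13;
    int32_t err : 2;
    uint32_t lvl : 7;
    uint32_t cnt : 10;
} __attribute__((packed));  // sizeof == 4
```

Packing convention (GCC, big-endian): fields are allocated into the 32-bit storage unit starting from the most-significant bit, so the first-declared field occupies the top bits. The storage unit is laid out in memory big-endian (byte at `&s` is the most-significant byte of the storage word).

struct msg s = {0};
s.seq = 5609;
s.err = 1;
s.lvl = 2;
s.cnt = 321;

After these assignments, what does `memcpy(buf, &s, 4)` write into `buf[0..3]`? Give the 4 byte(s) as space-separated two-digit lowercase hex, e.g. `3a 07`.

seq:13 = 5609 → 0x15e9 << 19 → word 0xaf480000
err:2 = 1 → 0x1 << 17 → word 0xaf4a0000
lvl:7 = 2 → 0x2 << 10 → word 0xaf4a0800
cnt:10 = 321 → 0x141 << 0 → word 0xaf4a0941
word = 0xaf4a0941 → big-endian bytes:
  [0]=0xaf  [1]=0x4a  [2]=0x09  [3]=0x41

af 4a 09 41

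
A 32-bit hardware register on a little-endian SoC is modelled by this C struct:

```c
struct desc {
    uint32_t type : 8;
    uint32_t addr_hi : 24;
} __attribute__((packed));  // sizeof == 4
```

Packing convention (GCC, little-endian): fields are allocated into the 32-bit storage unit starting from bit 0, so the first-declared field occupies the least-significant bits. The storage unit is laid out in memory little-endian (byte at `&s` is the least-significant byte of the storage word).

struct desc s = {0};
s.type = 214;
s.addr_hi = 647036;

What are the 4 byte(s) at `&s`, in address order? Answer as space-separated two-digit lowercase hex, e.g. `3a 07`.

d6 7c df 09

type (8b) val=214 bits=0xd6 at bit 0: 0x000000d6
addr_hi (24b) val=647036 bits=0x9df7c at bit 8: 0x09df7cd6
word = 0x09df7cd6 → little-endian bytes:
  [0]=0xd6  [1]=0x7c  [2]=0xdf  [3]=0x09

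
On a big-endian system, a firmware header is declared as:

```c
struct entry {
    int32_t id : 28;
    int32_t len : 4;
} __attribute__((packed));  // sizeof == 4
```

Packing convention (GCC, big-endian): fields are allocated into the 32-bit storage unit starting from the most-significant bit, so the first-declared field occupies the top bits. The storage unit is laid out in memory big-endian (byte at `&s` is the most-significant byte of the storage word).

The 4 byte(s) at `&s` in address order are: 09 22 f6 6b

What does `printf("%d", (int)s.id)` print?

9580390

[0]=0x09 [1]=0x22 [2]=0xf6 [3]=0x6b (big-endian) → word 0x0922f66b
id [4+:28] = (word>>4) & 0xfffffff = 9580390  ←
len [0+:4] = (word>>0) & 0xf = 11
id signed 28b, MSB=0: value = 9580390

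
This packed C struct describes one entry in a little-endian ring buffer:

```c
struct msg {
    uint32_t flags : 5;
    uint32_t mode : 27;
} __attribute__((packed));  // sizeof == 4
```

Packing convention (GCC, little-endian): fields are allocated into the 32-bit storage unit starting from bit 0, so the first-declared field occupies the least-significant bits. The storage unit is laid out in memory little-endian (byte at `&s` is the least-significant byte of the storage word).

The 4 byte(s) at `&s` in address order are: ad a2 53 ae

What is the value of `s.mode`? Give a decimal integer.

[0]=0xad [1]=0xa2 [2]=0x53 [3]=0xae (little-endian) → word 0xae53a2ad
flags [0+:5] = (word>>0) & 0x1f = 13
mode [5+:27] = (word>>5) & 0x7ffffff = 91397397  ←

91397397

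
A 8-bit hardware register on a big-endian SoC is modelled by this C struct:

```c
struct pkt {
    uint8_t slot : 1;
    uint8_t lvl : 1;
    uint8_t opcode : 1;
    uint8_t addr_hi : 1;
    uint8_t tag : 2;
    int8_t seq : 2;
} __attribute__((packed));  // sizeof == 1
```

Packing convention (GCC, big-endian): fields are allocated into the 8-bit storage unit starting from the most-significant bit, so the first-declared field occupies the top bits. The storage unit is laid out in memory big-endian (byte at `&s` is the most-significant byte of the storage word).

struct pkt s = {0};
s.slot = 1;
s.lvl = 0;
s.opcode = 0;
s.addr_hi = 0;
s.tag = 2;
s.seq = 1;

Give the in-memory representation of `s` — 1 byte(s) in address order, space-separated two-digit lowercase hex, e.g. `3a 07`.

slot:1 = 1 → 0x1 << 7 → word 0x80
lvl:1 = 0 → 0x0 << 6 → word 0x80
opcode:1 = 0 → 0x0 << 5 → word 0x80
addr_hi:1 = 0 → 0x0 << 4 → word 0x80
tag:2 = 2 → 0x2 << 2 → word 0x88
seq:2 = 1 → 0x1 << 0 → word 0x89
word = 0x89 → big-endian bytes:
  [0]=0x89

89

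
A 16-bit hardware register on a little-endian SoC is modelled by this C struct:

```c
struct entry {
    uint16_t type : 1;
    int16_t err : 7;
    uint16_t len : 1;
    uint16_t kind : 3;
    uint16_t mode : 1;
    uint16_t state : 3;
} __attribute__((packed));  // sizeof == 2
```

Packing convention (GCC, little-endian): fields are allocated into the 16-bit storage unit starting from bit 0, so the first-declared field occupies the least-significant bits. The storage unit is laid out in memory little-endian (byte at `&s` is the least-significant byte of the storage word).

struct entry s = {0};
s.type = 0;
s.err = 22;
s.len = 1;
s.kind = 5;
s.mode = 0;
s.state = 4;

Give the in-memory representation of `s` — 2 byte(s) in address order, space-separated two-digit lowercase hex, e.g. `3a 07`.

2c 8b

type:1 = 0 → 0x0 << 0 → word 0x0000
err:7 = 22 → 0x16 << 1 → word 0x002c
len:1 = 1 → 0x1 << 8 → word 0x012c
kind:3 = 5 → 0x5 << 9 → word 0x0b2c
mode:1 = 0 → 0x0 << 12 → word 0x0b2c
state:3 = 4 → 0x4 << 13 → word 0x8b2c
word = 0x8b2c → little-endian bytes:
  [0]=0x2c  [1]=0x8b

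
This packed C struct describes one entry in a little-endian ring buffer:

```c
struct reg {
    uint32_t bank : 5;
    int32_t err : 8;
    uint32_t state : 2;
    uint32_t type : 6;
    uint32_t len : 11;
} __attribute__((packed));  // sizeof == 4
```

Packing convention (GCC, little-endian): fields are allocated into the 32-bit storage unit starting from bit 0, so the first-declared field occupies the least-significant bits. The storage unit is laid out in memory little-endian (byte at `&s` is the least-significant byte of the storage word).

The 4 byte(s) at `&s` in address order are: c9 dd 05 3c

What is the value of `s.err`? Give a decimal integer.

-18

[0]=0xc9 [1]=0xdd [2]=0x05 [3]=0x3c (little-endian) → word 0x3c05ddc9
bank [0+:5] = (word>>0) & 0x1f = 9
err [5+:8] = (word>>5) & 0xff = 238  ←
state [13+:2] = (word>>13) & 0x3 = 2
type [15+:6] = (word>>15) & 0x3f = 11
len [21+:11] = (word>>21) & 0x7ff = 480
err signed 8b, MSB=1: 238 - 256 = -18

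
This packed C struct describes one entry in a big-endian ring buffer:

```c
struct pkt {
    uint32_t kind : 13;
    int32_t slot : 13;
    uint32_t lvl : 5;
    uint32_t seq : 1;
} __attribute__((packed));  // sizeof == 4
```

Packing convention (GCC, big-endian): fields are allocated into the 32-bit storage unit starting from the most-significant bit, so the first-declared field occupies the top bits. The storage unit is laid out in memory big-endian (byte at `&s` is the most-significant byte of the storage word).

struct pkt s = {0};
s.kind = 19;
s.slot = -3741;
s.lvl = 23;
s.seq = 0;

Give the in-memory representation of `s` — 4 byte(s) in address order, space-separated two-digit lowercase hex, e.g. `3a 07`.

[19+:13] kind=19 & 0x1fff = 0x13; word=0x00980000
[6+:13] slot=-3741 & 0x1fff = 0x1163; word=0x009c58c0
[1+:5] lvl=23 & 0x1f = 0x17; word=0x009c58ee
[0+:1] seq=0 & 0x1 = 0x0; word=0x009c58ee
word = 0x009c58ee → big-endian bytes:
  [0]=0x00  [1]=0x9c  [2]=0x58  [3]=0xee

00 9c 58 ee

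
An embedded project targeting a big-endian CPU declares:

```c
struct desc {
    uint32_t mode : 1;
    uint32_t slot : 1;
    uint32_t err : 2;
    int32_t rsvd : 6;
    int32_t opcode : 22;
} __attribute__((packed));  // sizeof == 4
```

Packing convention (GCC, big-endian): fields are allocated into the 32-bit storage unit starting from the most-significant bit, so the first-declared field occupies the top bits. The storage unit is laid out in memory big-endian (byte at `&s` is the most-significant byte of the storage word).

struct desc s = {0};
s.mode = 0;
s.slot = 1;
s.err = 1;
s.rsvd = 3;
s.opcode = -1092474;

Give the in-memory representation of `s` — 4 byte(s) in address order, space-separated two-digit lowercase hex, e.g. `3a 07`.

50 ef 54 86

mode:1 = 0 → 0x0 << 31 → word 0x00000000
slot:1 = 1 → 0x1 << 30 → word 0x40000000
err:2 = 1 → 0x1 << 28 → word 0x50000000
rsvd:6 = 3 → 0x3 << 22 → word 0x50c00000
opcode:22 = -1092474 → 0x2f5486 << 0 → word 0x50ef5486
word = 0x50ef5486 → big-endian bytes:
  [0]=0x50  [1]=0xef  [2]=0x54  [3]=0x86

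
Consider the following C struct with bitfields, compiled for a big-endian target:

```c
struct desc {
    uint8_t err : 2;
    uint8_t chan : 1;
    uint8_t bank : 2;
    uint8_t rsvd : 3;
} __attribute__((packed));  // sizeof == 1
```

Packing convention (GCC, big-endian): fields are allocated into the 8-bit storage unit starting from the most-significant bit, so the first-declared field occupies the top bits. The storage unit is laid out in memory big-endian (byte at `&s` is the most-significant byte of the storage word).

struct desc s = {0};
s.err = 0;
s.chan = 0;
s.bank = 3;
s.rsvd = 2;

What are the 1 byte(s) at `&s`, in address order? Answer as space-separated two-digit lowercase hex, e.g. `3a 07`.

1a

err:2 = 0 → 0x0 << 6 → word 0x00
chan:1 = 0 → 0x0 << 5 → word 0x00
bank:2 = 3 → 0x3 << 3 → word 0x18
rsvd:3 = 2 → 0x2 << 0 → word 0x1a
word = 0x1a → big-endian bytes:
  [0]=0x1a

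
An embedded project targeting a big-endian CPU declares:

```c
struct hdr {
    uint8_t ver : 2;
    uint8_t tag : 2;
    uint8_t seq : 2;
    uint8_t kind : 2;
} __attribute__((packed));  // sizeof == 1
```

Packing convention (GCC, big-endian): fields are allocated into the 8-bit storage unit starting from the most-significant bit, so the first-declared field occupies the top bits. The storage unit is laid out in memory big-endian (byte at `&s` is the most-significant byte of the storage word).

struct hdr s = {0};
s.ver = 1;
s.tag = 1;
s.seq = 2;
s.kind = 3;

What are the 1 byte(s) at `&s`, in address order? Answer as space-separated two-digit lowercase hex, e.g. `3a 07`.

[6+:2] ver=1 & 0x3 = 0x1; word=0x40
[4+:2] tag=1 & 0x3 = 0x1; word=0x50
[2+:2] seq=2 & 0x3 = 0x2; word=0x58
[0+:2] kind=3 & 0x3 = 0x3; word=0x5b
word = 0x5b → big-endian bytes:
  [0]=0x5b

5b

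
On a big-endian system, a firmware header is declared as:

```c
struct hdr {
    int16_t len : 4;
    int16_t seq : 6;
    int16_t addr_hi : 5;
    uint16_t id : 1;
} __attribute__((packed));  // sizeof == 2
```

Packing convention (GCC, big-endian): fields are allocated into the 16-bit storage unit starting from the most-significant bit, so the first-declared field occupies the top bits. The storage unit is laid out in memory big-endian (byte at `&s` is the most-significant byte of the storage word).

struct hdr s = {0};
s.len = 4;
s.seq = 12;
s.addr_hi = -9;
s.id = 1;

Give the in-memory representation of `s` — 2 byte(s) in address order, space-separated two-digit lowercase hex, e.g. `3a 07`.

[12+:4] len=4 & 0xf = 0x4; word=0x4000
[6+:6] seq=12 & 0x3f = 0xc; word=0x4300
[1+:5] addr_hi=-9 & 0x1f = 0x17; word=0x432e
[0+:1] id=1 & 0x1 = 0x1; word=0x432f
word = 0x432f → big-endian bytes:
  [0]=0x43  [1]=0x2f

43 2f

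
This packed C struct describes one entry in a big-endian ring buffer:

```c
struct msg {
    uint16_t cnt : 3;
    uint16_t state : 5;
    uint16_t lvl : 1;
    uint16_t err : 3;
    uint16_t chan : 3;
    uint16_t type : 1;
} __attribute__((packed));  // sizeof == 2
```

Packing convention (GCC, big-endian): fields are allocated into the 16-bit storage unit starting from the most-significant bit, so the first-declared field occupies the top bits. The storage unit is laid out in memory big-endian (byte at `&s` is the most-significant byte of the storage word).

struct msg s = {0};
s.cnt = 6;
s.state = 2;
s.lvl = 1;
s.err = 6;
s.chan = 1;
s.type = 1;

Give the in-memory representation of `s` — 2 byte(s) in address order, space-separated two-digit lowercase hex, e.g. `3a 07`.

c2 e3

[13+:3] cnt=6 & 0x7 = 0x6; word=0xc000
[8+:5] state=2 & 0x1f = 0x2; word=0xc200
[7+:1] lvl=1 & 0x1 = 0x1; word=0xc280
[4+:3] err=6 & 0x7 = 0x6; word=0xc2e0
[1+:3] chan=1 & 0x7 = 0x1; word=0xc2e2
[0+:1] type=1 & 0x1 = 0x1; word=0xc2e3
word = 0xc2e3 → big-endian bytes:
  [0]=0xc2  [1]=0xe3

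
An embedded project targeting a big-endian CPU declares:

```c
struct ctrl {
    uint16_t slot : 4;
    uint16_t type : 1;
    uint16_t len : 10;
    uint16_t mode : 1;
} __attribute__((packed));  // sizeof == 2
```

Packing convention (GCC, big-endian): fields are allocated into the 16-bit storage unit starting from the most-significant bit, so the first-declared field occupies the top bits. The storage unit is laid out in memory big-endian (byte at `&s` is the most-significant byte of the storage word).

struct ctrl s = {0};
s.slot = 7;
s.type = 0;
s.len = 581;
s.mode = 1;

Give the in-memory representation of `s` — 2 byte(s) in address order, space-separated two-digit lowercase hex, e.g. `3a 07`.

[12+:4] slot=7 & 0xf = 0x7; word=0x7000
[11+:1] type=0 & 0x1 = 0x0; word=0x7000
[1+:10] len=581 & 0x3ff = 0x245; word=0x748a
[0+:1] mode=1 & 0x1 = 0x1; word=0x748b
word = 0x748b → big-endian bytes:
  [0]=0x74  [1]=0x8b

74 8b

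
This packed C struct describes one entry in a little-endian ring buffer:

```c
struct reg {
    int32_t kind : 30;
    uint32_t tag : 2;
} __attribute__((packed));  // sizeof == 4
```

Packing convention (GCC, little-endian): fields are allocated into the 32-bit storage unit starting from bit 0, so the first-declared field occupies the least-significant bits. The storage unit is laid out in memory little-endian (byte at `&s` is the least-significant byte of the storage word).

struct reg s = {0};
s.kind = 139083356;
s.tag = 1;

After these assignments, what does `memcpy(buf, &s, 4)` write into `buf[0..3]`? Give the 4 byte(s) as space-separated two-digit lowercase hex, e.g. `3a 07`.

5c 3e 4a 48

kind:30 = 139083356 → 0x84a3e5c << 0 → word 0x084a3e5c
tag:2 = 1 → 0x1 << 30 → word 0x484a3e5c
word = 0x484a3e5c → little-endian bytes:
  [0]=0x5c  [1]=0x3e  [2]=0x4a  [3]=0x48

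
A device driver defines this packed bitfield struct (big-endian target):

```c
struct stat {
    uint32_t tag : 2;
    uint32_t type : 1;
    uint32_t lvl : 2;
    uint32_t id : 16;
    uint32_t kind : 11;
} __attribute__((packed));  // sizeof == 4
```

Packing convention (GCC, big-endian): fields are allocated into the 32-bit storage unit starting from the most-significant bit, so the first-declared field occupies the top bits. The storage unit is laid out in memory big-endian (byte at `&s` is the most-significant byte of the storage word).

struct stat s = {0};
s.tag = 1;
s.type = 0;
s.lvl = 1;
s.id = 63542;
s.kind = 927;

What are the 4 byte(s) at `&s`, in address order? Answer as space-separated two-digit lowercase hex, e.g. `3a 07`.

4f c1 b3 9f

[30+:2] tag=1 & 0x3 = 0x1; word=0x40000000
[29+:1] type=0 & 0x1 = 0x0; word=0x40000000
[27+:2] lvl=1 & 0x3 = 0x1; word=0x48000000
[11+:16] id=63542 & 0xffff = 0xf836; word=0x4fc1b000
[0+:11] kind=927 & 0x7ff = 0x39f; word=0x4fc1b39f
word = 0x4fc1b39f → big-endian bytes:
  [0]=0x4f  [1]=0xc1  [2]=0xb3  [3]=0x9f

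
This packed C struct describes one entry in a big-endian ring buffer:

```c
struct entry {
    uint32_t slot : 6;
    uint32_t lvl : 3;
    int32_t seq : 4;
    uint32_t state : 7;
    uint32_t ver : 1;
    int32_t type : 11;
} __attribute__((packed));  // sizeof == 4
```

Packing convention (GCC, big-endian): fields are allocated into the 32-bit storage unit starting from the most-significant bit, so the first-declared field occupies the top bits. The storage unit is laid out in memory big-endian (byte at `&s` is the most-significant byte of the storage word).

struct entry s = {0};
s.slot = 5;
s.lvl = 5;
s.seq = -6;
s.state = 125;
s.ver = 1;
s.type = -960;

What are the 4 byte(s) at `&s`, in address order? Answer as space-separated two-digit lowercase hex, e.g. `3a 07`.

slot (6b) val=5 bits=0x5 at bit 26: 0x14000000
lvl (3b) val=5 bits=0x5 at bit 23: 0x16800000
seq (4b) val=-6 bits=0xa at bit 19: 0x16d00000
state (7b) val=125 bits=0x7d at bit 12: 0x16d7d000
ver (1b) val=1 bits=0x1 at bit 11: 0x16d7d800
type (11b) val=-960 bits=0x440 at bit 0: 0x16d7dc40
word = 0x16d7dc40 → big-endian bytes:
  [0]=0x16  [1]=0xd7  [2]=0xdc  [3]=0x40

16 d7 dc 40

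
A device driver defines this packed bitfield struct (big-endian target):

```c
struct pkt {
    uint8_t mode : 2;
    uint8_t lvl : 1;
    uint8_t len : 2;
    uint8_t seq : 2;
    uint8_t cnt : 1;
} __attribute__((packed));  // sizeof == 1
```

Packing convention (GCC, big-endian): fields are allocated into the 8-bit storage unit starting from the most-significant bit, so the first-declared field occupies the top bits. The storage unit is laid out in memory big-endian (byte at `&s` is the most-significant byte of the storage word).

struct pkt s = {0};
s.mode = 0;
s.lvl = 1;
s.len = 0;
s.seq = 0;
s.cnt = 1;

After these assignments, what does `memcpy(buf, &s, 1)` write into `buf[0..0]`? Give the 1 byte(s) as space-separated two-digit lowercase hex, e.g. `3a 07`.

mode:2 = 0 → 0x0 << 6 → word 0x00
lvl:1 = 1 → 0x1 << 5 → word 0x20
len:2 = 0 → 0x0 << 3 → word 0x20
seq:2 = 0 → 0x0 << 1 → word 0x20
cnt:1 = 1 → 0x1 << 0 → word 0x21
word = 0x21 → big-endian bytes:
  [0]=0x21

21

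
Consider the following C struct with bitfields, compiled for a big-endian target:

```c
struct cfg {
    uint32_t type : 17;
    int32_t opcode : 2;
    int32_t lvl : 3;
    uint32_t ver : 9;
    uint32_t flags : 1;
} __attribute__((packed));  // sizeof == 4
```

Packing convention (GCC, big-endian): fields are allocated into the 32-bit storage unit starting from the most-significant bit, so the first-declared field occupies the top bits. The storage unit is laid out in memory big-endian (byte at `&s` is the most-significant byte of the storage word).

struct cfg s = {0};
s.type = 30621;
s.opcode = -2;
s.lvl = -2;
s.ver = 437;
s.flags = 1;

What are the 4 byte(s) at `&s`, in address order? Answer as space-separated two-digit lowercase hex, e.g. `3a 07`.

[15+:17] type=30621 & 0x1ffff = 0x779d; word=0x3bce8000
[13+:2] opcode=-2 & 0x3 = 0x2; word=0x3bcec000
[10+:3] lvl=-2 & 0x7 = 0x6; word=0x3bced800
[1+:9] ver=437 & 0x1ff = 0x1b5; word=0x3bcedb6a
[0+:1] flags=1 & 0x1 = 0x1; word=0x3bcedb6b
word = 0x3bcedb6b → big-endian bytes:
  [0]=0x3b  [1]=0xce  [2]=0xdb  [3]=0x6b

3b ce db 6b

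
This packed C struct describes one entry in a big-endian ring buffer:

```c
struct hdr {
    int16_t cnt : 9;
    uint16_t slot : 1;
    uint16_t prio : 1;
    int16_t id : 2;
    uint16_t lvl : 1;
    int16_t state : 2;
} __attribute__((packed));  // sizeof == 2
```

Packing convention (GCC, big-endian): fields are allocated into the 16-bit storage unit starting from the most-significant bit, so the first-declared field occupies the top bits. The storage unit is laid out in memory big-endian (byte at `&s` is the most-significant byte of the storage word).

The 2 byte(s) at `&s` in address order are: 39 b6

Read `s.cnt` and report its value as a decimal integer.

115

[0]=0x39 [1]=0xb6 (big-endian) → word 0x39b6
cnt:9 @ bit 7 → (0x39b6>>7)&0x1ff = 0x73  ←
slot:1 @ bit 6 → (0x39b6>>6)&0x1 = 0x0
prio:1 @ bit 5 → (0x39b6>>5)&0x1 = 0x1
id:2 @ bit 3 → (0x39b6>>3)&0x3 = 0x2
lvl:1 @ bit 2 → (0x39b6>>2)&0x1 = 0x1
state:2 @ bit 0 → (0x39b6>>0)&0x3 = 0x2
cnt signed 9b, MSB=0: value = 115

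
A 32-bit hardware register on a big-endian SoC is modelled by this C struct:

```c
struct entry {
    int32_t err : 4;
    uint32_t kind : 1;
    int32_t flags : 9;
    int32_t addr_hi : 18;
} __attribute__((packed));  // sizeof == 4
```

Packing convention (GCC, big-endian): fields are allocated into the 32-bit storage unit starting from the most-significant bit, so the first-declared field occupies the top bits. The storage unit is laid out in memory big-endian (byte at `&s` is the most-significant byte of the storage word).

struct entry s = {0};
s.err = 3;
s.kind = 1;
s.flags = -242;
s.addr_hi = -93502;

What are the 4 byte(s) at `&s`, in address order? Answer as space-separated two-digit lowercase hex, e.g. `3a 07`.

err (4b) val=3 bits=0x3 at bit 28: 0x30000000
kind (1b) val=1 bits=0x1 at bit 27: 0x38000000
flags (9b) val=-242 bits=0x10e at bit 18: 0x3c380000
addr_hi (18b) val=-93502 bits=0x292c2 at bit 0: 0x3c3a92c2
word = 0x3c3a92c2 → big-endian bytes:
  [0]=0x3c  [1]=0x3a  [2]=0x92  [3]=0xc2

3c 3a 92 c2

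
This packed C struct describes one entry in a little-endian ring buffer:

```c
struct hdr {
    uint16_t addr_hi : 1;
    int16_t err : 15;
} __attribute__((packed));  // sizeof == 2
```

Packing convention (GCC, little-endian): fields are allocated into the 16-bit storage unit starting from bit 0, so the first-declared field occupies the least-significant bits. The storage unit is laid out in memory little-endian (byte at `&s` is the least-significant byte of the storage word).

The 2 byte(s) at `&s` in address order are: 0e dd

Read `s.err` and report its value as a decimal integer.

-4473

[0]=0x0e [1]=0xdd (little-endian) → word 0xdd0e
addr_hi [0+:1] = (word>>0) & 0x1 = 0
err [1+:15] = (word>>1) & 0x7fff = 28295  ←
err signed 15b, MSB=1: 28295 - 32768 = -4473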